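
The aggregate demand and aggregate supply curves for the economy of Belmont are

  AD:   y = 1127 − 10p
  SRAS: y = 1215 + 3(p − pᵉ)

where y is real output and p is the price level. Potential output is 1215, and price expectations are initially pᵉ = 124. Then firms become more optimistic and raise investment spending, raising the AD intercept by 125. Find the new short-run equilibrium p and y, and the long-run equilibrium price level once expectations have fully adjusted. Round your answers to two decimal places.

Short run: p = 31.46, y = 937.38. Long run: p = 3.70.

AD shifts right: new AD is y = 1252 − 10p. With pᵉ = 124, SRAS is y = 843 + 3p.
Short run: 1252 − 10p = 843 + 3p gives 409 = 13p, so p = 31.46 and y = 1252 − 10p = 937.38.
y = 937.38 is below potential 1215; expectations adjust and SRAS shifts right until y = 1215.
Long run: on the new AD curve, 1215 = 1252 − 10p gives p = 3.70.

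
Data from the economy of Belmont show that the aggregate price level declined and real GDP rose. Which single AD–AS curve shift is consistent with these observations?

SRAS shifted right

P fell and Y rose. An AD shift moves P and Y in the same direction; an SRAS shift moves them in opposite directions.
Here P and Y moved in opposite directions, so the SRAS curve shifted.
Since Y rose, SRAS shifted right.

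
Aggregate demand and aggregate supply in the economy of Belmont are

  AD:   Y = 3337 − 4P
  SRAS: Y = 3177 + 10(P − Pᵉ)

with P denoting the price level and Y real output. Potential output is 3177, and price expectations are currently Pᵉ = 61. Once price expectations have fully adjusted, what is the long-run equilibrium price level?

Long-run P = 40

Short run: with Pᵉ = 61, SRAS is Y = 2567 + 10P. Setting AD = SRAS gives 770 = 14P, so P = 55 and Y = 3337 − 4·55 = 3117.
Output 3117 is below potential 3177, so over time expected prices fall and SRAS shifts right until Y returns to 3177.
Long run: Y = 3177 on the AD curve gives 3177 = 3337 − 4P, so P = 40.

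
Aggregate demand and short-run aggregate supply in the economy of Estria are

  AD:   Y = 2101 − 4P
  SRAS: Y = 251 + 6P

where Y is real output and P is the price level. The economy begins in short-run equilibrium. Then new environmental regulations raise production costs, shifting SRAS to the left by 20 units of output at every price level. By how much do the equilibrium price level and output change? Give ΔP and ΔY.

ΔP = +2, ΔY = -8

This is a negative supply shock: SRAS shifts left.
New SRAS: Y = 231 + 6P.
Set AD = SRAS: 2101 − 4P = 231 + 6P, so 1870 = 10P and P = 187.
Y = 2101 − 4·187 = 1353.
Initially P = 185, Y = 1361, so ΔP = +2 and ΔY = -8.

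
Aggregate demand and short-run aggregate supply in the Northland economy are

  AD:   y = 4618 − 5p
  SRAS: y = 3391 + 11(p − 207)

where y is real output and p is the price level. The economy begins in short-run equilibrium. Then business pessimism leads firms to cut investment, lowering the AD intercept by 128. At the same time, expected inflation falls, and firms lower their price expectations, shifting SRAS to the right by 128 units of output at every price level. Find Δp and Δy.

After both shocks: AD is y = 4490 − 5p and SRAS is y = 1242 + 11p.
Setting them equal: 3248 = 16p, so p = 203.
y = 4490 − 5·203 = 3475.
Initially p = 219, y = 3523, so Δp = -16 and Δy = -48.

Δp = -16, Δy = -48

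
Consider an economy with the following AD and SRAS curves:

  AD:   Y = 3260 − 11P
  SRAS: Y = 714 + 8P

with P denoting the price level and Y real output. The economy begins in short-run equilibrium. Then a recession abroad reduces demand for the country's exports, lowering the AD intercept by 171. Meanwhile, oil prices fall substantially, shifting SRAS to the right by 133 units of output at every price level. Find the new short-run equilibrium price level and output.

P = 118, Y = 1791

After both shocks: AD is Y = 3089 − 11P and SRAS is Y = 847 + 8P.
Setting them equal: 2242 = 19P, so P = 118.
Y = 3089 − 11·118 = 1791.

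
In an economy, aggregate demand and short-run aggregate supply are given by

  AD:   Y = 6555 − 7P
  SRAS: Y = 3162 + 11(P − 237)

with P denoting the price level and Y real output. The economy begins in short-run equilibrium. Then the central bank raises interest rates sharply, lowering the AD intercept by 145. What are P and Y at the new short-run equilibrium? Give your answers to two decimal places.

P = 325.28, Y = 4133.06

This is a negative demand shock: AD shifts left.
New AD: Y = 6410 − 7P.
SRAS can be written Y = 555 + 11P.
Set AD = SRAS: 6410 − 7P = 555 + 11P, so 5855 = 18P and P = 325.28.
Substituting into AD, Y = 4133.06.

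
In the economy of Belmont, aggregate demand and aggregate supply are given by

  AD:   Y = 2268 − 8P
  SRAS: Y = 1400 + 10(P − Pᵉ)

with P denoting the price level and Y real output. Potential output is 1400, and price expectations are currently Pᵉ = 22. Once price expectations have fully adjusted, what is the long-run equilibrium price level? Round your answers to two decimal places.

Short run: with Pᵉ = 22, SRAS is Y = 1180 + 10P. Setting AD = SRAS gives 1088 = 18P, so P = 60.44 and Y = 2268 − 8P = 1784.44.
Output 1784.44 is above potential 1400, so over time expected prices rise and SRAS shifts left until Y returns to 1400.
Long run: Y = 1400 on the AD curve gives 1400 = 2268 − 8P, so P = 108.50.

Long-run P = 108.50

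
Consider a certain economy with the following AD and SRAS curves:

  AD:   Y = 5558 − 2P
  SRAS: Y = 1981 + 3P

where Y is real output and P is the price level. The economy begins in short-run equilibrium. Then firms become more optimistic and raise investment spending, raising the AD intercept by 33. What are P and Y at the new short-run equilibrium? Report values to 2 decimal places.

P = 722.00, Y = 4147.00

This is a positive demand shock: AD shifts right.
New AD: Y = 5591 − 2P.
Set AD = SRAS: 5591 − 2P = 1981 + 3P, so 3610 = 5P and P = 722.00.
Substituting into AD, Y = 4147.00.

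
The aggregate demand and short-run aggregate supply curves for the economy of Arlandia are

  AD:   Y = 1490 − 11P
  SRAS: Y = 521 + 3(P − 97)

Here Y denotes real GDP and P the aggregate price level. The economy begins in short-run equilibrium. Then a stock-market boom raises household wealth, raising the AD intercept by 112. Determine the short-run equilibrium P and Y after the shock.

P = 98, Y = 524

This is a positive demand shock: AD shifts right.
New AD: Y = 1602 − 11P.
SRAS can be written Y = 230 + 3P.
Set AD = SRAS: 1602 − 11P = 230 + 3P, so 1372 = 14P and P = 98.
Y = 1602 − 11·98 = 524.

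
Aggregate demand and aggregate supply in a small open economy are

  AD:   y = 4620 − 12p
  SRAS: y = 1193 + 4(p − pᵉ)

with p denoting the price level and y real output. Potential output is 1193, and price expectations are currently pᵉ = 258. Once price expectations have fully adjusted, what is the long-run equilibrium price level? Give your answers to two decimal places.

Long-run p = 285.58

Short run: with pᵉ = 258, SRAS is y = 161 + 4p. Setting AD = SRAS gives 4459 = 16p, so p = 278.69 and y = 4620 − 12p = 1275.75.
Output 1275.75 is above potential 1193, so over time expected prices rise and SRAS shifts left until y returns to 1193.
Long run: y = 1193 on the AD curve gives 1193 = 4620 − 12p, so p = 285.58.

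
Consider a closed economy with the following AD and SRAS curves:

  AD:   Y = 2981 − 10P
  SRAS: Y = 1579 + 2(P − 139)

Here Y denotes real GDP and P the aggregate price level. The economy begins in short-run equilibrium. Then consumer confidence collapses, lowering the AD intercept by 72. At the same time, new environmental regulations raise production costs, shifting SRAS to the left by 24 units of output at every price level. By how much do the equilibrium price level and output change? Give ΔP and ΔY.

ΔP = -4, ΔY = -32

After both shocks: AD is Y = 2909 − 10P and SRAS is Y = 1277 + 2P.
Setting them equal: 1632 = 12P, so P = 136.
Y = 2909 − 10·136 = 1549.
Initially P = 140, Y = 1581, so ΔP = -4 and ΔY = -32.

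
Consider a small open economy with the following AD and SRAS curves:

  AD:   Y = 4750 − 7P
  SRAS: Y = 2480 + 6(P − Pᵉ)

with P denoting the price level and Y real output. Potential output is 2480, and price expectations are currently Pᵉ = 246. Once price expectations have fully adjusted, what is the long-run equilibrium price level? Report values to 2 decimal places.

Long-run P = 324.29

Short run: with Pᵉ = 246, SRAS is Y = 1004 + 6P. Setting AD = SRAS gives 3746 = 13P, so P = 288.15 and Y = 4750 − 7P = 2732.92.
Output 2732.92 is above potential 2480, so over time expected prices rise and SRAS shifts left until Y returns to 2480.
Long run: Y = 2480 on the AD curve gives 2480 = 4750 − 7P, so P = 324.29.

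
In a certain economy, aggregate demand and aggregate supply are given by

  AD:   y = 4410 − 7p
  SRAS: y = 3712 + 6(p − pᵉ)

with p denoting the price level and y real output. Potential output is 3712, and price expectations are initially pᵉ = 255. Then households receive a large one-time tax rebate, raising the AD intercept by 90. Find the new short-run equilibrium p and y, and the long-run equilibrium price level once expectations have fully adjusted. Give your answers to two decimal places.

Short run: p = 178.31, y = 3251.85. Long run: p = 112.57.

AD shifts right: new AD is y = 4500 − 7p. With pᵉ = 255, SRAS is y = 2182 + 6p.
Short run: 4500 − 7p = 2182 + 6p gives 2318 = 13p, so p = 178.31 and y = 4500 − 7p = 3251.85.
y = 3251.85 is below potential 3712; expectations adjust and SRAS shifts right until y = 3712.
Long run: on the new AD curve, 3712 = 4500 − 7p gives p = 112.57.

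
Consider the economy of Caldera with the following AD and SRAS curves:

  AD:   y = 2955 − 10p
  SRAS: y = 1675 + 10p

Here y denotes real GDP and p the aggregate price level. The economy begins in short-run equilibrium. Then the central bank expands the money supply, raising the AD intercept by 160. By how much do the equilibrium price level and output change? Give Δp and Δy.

This is a positive demand shock: AD shifts right.
New AD: y = 3115 − 10p.
Set AD = SRAS: 3115 − 10p = 1675 + 10p, so 1440 = 20p and p = 72.
y = 3115 − 10·72 = 2395.
Initially p = 64, y = 2315, so Δp = +8 and Δy = +80.

Δp = +8, Δy = +80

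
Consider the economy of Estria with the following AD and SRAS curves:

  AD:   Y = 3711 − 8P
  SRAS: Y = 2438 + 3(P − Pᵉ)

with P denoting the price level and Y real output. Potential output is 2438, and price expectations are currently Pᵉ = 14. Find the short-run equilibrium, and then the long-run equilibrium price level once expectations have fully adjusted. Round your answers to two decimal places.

Short run: P = 119.55, Y = 2754.64. Long run: P = 159.13.

Short run: with Pᵉ = 14, SRAS is Y = 2396 + 3P. Setting AD = SRAS gives 1315 = 11P, so P = 119.55 and Y = 3711 − 8P = 2754.64.
Output 2754.64 is above potential 2438, so over time expected prices rise and SRAS shifts left until Y returns to 2438.
Long run: Y = 2438 on the AD curve gives 2438 = 3711 − 8P, so P = 159.13.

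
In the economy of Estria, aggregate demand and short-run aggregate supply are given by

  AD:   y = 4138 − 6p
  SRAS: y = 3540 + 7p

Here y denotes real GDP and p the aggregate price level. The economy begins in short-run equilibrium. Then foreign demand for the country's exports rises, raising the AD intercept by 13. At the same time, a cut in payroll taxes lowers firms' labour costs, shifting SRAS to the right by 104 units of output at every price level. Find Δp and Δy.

Δp = -7, Δy = +55

After both shocks: AD is y = 4151 − 6p and SRAS is y = 3644 + 7p.
Setting them equal: 507 = 13p, so p = 39.
y = 4151 − 6·39 = 3917.
Initially p = 46, y = 3862, so Δp = -7 and Δy = +55.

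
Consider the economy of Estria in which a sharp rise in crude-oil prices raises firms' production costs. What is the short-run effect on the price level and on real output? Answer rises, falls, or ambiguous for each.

This is an adverse supply shock: SRAS shifts left.
Moving along the downward-sloping AD curve, P rises and Y falls.

Price level: rises; output: falls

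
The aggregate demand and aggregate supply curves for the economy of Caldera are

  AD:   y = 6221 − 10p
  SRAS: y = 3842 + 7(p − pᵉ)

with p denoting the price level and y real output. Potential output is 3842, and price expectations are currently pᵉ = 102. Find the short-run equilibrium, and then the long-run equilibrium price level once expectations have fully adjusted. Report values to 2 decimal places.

Short run: with pᵉ = 102, SRAS is y = 3128 + 7p. Setting AD = SRAS gives 3093 = 17p, so p = 181.94 and y = 6221 − 10p = 4401.59.
Output 4401.59 is above potential 3842, so over time expected prices rise and SRAS shifts left until y returns to 3842.
Long run: y = 3842 on the AD curve gives 3842 = 6221 − 10p, so p = 237.90.

Short run: p = 181.94, y = 4401.59. Long run: p = 237.90.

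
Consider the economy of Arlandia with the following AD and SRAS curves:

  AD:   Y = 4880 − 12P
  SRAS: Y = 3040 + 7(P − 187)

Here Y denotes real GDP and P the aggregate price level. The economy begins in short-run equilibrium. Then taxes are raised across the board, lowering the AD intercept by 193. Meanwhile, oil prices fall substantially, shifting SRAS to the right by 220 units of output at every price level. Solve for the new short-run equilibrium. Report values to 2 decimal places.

P = 144.00, Y = 2959.00

After both shocks: AD is Y = 4687 − 12P and SRAS is Y = 1951 + 7P.
Setting them equal: 2736 = 19P, so P = 144.00.
Substituting into AD, Y = 2959.00.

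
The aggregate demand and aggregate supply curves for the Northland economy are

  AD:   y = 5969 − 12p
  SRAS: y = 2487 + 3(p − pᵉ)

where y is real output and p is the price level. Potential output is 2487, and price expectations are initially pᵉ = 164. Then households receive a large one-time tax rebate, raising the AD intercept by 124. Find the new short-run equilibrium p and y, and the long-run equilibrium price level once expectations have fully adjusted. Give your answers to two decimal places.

Short run: p = 273.20, y = 2814.60. Long run: p = 300.50.

AD shifts right: new AD is y = 6093 − 12p. With pᵉ = 164, SRAS is y = 1995 + 3p.
Short run: 6093 − 12p = 1995 + 3p gives 4098 = 15p, so p = 273.20 and y = 6093 − 12p = 2814.60.
y = 2814.60 is above potential 2487; expectations adjust and SRAS shifts left until y = 2487.
Long run: on the new AD curve, 2487 = 6093 − 12p gives p = 300.50.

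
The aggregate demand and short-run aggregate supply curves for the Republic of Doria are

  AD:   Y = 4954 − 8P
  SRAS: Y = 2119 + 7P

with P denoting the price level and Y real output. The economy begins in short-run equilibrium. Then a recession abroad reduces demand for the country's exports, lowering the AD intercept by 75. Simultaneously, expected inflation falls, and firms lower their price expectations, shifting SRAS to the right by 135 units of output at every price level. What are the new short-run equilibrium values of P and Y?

P = 175, Y = 3479

After both shocks: AD is Y = 4879 − 8P and SRAS is Y = 2254 + 7P.
Setting them equal: 2625 = 15P, so P = 175.
Y = 4879 − 8·175 = 3479.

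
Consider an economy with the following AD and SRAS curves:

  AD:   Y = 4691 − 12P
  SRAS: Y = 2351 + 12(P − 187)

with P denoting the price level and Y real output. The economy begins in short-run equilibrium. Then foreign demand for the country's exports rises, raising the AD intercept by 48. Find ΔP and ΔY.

ΔP = +2, ΔY = +24

This is a positive demand shock: AD shifts right.
New AD: Y = 4739 − 12P.
SRAS can be written Y = 107 + 12P.
Set AD = SRAS: 4739 − 12P = 107 + 12P, so 4632 = 24P and P = 193.
Y = 4739 − 12·193 = 2423.
Initially P = 191, Y = 2399, so ΔP = +2 and ΔY = +24.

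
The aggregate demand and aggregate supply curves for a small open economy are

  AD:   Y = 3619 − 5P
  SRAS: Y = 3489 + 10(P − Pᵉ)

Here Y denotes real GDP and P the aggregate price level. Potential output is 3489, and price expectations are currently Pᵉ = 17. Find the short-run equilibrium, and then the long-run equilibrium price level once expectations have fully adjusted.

Short run: with Pᵉ = 17, SRAS is Y = 3319 + 10P. Setting AD = SRAS gives 300 = 15P, so P = 20 and Y = 3619 − 5·20 = 3519.
Output 3519 is above potential 3489, so over time expected prices rise and SRAS shifts left until Y returns to 3489.
Long run: Y = 3489 on the AD curve gives 3489 = 3619 − 5P, so P = 26.

Short run: P = 20, Y = 3519. Long run: P = 26.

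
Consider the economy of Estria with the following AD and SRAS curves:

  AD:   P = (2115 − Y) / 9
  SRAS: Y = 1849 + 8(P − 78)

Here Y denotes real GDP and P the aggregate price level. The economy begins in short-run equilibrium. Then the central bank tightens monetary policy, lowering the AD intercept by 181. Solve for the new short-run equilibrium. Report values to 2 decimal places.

P = 41.71, Y = 1558.65

This is a negative demand shock: AD shifts left.
New AD: Y = 1934 − 9P.
SRAS can be written Y = 1225 + 8P.
Set AD = SRAS: 1934 − 9P = 1225 + 8P, so 709 = 17P and P = 41.71.
Substituting into AD, Y = 1558.65.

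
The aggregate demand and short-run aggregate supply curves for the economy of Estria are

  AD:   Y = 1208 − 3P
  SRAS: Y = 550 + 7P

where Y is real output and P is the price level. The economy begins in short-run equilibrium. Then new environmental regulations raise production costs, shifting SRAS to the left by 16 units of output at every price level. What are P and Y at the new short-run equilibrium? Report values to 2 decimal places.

This is a negative supply shock: SRAS shifts left.
New SRAS: Y = 534 + 7P.
Set AD = SRAS: 1208 − 3P = 534 + 7P, so 674 = 10P and P = 67.40.
Substituting into AD, Y = 1005.80.

P = 67.40, Y = 1005.80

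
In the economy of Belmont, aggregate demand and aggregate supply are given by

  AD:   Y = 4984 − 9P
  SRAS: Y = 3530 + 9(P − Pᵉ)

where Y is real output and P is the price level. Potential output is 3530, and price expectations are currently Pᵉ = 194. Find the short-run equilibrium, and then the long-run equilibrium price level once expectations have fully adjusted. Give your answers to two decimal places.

Short run: P = 177.78, Y = 3384.00. Long run: P = 161.56.

Short run: with Pᵉ = 194, SRAS is Y = 1784 + 9P. Setting AD = SRAS gives 3200 = 18P, so P = 177.78 and Y = 4984 − 9P = 3384.00.
Output 3384.00 is below potential 3530, so over time expected prices fall and SRAS shifts right until Y returns to 3530.
Long run: Y = 3530 on the AD curve gives 3530 = 4984 − 9P, so P = 161.56.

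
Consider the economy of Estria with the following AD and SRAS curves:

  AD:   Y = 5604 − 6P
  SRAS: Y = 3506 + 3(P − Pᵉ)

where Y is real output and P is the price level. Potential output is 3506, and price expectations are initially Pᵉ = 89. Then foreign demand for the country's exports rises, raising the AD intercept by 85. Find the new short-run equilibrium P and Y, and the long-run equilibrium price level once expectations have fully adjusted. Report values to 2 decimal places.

AD shifts right: new AD is Y = 5689 − 6P. With Pᵉ = 89, SRAS is Y = 3239 + 3P.
Short run: 5689 − 6P = 3239 + 3P gives 2450 = 9P, so P = 272.22 and Y = 5689 − 6P = 4055.67.
Y = 4055.67 is above potential 3506; expectations adjust and SRAS shifts left until Y = 3506.
Long run: on the new AD curve, 3506 = 5689 − 6P gives P = 363.83.

Short run: P = 272.22, Y = 4055.67. Long run: P = 363.83.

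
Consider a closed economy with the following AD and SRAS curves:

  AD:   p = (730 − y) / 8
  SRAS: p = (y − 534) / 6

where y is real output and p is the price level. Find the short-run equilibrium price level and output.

Rearrange AD to y = 730 − 8p.
Rearrange SRAS to y = 534 + 6p.
Set AD = SRAS: 730 − 8p = 534 + 6p, so 196 = 14p and p = 14.
Then y = 730 − 8·14 = 618.

p = 14, y = 618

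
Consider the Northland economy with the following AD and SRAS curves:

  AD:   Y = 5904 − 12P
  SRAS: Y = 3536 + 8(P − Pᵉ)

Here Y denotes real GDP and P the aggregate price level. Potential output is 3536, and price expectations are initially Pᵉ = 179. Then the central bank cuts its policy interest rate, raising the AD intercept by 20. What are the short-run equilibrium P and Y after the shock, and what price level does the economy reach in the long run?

AD shifts right: new AD is Y = 5924 − 12P. With Pᵉ = 179, SRAS is Y = 2104 + 8P.
Short run: 5924 − 12P = 2104 + 8P gives 3820 = 20P, so P = 191 and Y = 5924 − 12·191 = 3632.
Y = 3632 is above potential 3536; expectations adjust and SRAS shifts left until Y = 3536.
Long run: on the new AD curve, 3536 = 5924 − 12P gives P = 199.

Short run: P = 191, Y = 3632. Long run: P = 199.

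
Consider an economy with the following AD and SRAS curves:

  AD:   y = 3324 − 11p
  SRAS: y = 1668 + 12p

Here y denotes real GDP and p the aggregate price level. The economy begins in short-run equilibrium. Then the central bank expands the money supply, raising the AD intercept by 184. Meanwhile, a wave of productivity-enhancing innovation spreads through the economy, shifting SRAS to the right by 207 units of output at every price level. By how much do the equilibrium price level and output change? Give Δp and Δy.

After both shocks: AD is y = 3508 − 11p and SRAS is y = 1875 + 12p.
Setting them equal: 1633 = 23p, so p = 71.
y = 3508 − 11·71 = 2727.
Initially p = 72, y = 2532, so Δp = -1 and Δy = +195.

Δp = -1, Δy = +195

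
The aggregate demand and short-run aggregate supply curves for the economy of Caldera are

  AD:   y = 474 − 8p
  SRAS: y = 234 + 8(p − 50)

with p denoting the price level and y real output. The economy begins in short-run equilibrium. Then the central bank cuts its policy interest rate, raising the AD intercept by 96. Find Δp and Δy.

Δp = +6, Δy = +48

This is a positive demand shock: AD shifts right.
New AD: y = 570 − 8p.
SRAS can be written y = 8p − 166.
Set AD = SRAS: 570 − 8p = 8p − 166, so 736 = 16p and p = 46.
y = 570 − 8·46 = 202.
Initially p = 40, y = 154, so Δp = +6 and Δy = +48.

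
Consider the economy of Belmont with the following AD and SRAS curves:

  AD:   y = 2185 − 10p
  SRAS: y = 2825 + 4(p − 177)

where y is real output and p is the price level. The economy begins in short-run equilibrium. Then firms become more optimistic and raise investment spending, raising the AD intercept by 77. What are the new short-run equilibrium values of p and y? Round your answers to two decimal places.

This is a positive demand shock: AD shifts right.
New AD: y = 2262 − 10p.
SRAS can be written y = 2117 + 4p.
Set AD = SRAS: 2262 − 10p = 2117 + 4p, so 145 = 14p and p = 10.36.
Substituting into AD, y = 2158.43.

p = 10.36, y = 2158.43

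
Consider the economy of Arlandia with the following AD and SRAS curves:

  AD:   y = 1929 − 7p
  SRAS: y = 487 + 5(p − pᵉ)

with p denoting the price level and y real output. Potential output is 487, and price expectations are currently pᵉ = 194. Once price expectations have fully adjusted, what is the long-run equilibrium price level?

Long-run p = 206

Short run: with pᵉ = 194, SRAS is y = 5p − 483. Setting AD = SRAS gives 2412 = 12p, so p = 201 and y = 1929 − 7·201 = 522.
Output 522 is above potential 487, so over time expected prices rise and SRAS shifts left until y returns to 487.
Long run: y = 487 on the AD curve gives 487 = 1929 − 7p, so p = 206.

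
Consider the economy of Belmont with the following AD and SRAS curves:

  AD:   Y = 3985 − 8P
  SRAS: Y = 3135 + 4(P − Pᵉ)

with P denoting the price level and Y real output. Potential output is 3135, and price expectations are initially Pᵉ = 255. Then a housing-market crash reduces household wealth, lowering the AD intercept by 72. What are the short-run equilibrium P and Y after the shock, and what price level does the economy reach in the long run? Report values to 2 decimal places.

AD shifts left: new AD is Y = 3913 − 8P. With Pᵉ = 255, SRAS is Y = 2115 + 4P.
Short run: 3913 − 8P = 2115 + 4P gives 1798 = 12P, so P = 149.83 and Y = 3913 − 8P = 2714.33.
Y = 2714.33 is below potential 3135; expectations adjust and SRAS shifts right until Y = 3135.
Long run: on the new AD curve, 3135 = 3913 − 8P gives P = 97.25.

Short run: P = 149.83, Y = 2714.33. Long run: P = 97.25.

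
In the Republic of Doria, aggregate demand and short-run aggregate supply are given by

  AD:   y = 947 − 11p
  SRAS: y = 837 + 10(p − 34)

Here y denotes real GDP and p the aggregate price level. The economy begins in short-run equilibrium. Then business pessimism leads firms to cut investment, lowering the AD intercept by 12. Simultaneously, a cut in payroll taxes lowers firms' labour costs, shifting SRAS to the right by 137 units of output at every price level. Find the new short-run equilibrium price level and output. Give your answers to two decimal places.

After both shocks: AD is y = 935 − 11p and SRAS is y = 634 + 10p.
Setting them equal: 301 = 21p, so p = 14.33.
Substituting into AD, y = 777.33.

p = 14.33, y = 777.33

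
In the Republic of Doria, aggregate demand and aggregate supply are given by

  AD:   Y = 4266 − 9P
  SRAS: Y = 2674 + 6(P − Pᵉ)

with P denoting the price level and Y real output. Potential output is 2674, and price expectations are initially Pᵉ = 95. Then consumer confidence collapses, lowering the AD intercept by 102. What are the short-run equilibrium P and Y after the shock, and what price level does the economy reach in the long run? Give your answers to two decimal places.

Short run: P = 137.33, Y = 2928.00. Long run: P = 165.56.

AD shifts left: new AD is Y = 4164 − 9P. With Pᵉ = 95, SRAS is Y = 2104 + 6P.
Short run: 4164 − 9P = 2104 + 6P gives 2060 = 15P, so P = 137.33 and Y = 4164 − 9P = 2928.00.
Y = 2928.00 is above potential 2674; expectations adjust and SRAS shifts left until Y = 2674.
Long run: on the new AD curve, 2674 = 4164 − 9P gives P = 165.56.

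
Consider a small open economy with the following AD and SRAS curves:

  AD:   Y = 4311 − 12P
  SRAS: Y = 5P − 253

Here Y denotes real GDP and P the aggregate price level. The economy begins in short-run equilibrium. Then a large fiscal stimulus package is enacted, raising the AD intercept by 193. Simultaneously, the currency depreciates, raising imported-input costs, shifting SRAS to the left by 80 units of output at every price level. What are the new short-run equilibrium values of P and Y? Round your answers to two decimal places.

P = 284.53, Y = 1089.65

After both shocks: AD is Y = 4504 − 12P and SRAS is Y = 5P − 333.
Setting them equal: 4837 = 17P, so P = 284.53.
Substituting into AD, Y = 1089.65.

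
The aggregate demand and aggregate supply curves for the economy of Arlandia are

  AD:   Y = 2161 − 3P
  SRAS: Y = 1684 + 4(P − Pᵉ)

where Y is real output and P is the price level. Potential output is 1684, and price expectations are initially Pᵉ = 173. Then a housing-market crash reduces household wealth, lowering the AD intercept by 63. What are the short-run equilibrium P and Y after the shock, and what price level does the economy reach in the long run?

Short run: P = 158, Y = 1624. Long run: P = 138.

AD shifts left: new AD is Y = 2098 − 3P. With Pᵉ = 173, SRAS is Y = 992 + 4P.
Short run: 2098 − 3P = 992 + 4P gives 1106 = 7P, so P = 158 and Y = 2098 − 3·158 = 1624.
Y = 1624 is below potential 1684; expectations adjust and SRAS shifts right until Y = 1684.
Long run: on the new AD curve, 1684 = 2098 − 3P gives P = 138.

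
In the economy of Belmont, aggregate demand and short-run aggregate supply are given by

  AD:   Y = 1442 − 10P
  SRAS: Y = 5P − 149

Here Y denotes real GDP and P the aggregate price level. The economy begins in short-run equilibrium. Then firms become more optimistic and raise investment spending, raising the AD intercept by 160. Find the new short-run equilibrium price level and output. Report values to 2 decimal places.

This is a positive demand shock: AD shifts right.
New AD: Y = 1602 − 10P.
Set AD = SRAS: 1602 − 10P = 5P − 149, so 1751 = 15P and P = 116.73.
Substituting into AD, Y = 434.67.

P = 116.73, Y = 434.67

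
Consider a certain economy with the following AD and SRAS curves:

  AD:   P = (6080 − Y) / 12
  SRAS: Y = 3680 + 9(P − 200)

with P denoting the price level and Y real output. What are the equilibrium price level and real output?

P = 200, Y = 3680

Write SRAS as Y = 3680 + 9P − 1800 = 1880 + 9P.
Rearrange AD to Y = 6080 − 12P.
Set AD = SRAS: 6080 − 12P = 1880 + 9P, so 4200 = 21P and P = 200.
Then Y = 6080 − 12·200 = 3680.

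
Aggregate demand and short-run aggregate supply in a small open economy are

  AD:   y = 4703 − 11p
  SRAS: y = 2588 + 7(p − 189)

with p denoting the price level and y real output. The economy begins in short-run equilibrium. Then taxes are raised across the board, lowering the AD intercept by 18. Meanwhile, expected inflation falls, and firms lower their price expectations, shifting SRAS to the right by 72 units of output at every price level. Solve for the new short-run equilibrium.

After both shocks: AD is y = 4685 − 11p and SRAS is y = 1337 + 7p.
Setting them equal: 3348 = 18p, so p = 186.
y = 4685 − 11·186 = 2639.

p = 186, y = 2639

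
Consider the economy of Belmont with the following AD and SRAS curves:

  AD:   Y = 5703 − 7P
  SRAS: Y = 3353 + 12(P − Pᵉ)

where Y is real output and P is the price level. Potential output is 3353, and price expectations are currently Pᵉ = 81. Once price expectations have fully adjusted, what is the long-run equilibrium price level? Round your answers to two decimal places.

Long-run P = 335.71

Short run: with Pᵉ = 81, SRAS is Y = 2381 + 12P. Setting AD = SRAS gives 3322 = 19P, so P = 174.84 and Y = 5703 − 7P = 4479.11.
Output 4479.11 is above potential 3353, so over time expected prices rise and SRAS shifts left until Y returns to 3353.
Long run: Y = 3353 on the AD curve gives 3353 = 5703 − 7P, so P = 335.71.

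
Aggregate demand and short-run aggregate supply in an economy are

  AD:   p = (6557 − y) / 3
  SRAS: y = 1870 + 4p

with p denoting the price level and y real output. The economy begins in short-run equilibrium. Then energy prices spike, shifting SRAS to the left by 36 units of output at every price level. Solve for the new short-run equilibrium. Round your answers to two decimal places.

This is a negative supply shock: SRAS shifts left.
New SRAS: y = 1834 + 4p.
Set AD = SRAS: 6557 − 3p = 1834 + 4p, so 4723 = 7p and p = 674.71.
Substituting into AD, y = 4532.86.

p = 674.71, y = 4532.86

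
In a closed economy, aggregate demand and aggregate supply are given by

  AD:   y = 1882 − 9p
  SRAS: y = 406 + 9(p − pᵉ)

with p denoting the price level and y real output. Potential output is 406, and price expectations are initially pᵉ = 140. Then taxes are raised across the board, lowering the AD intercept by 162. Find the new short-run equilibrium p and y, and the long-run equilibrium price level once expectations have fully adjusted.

Short run: p = 143, y = 433. Long run: p = 146.

AD shifts left: new AD is y = 1720 − 9p. With pᵉ = 140, SRAS is y = 9p − 854.
Short run: 1720 − 9p = 9p − 854 gives 2574 = 18p, so p = 143 and y = 1720 − 9·143 = 433.
y = 433 is above potential 406; expectations adjust and SRAS shifts left until y = 406.
Long run: on the new AD curve, 406 = 1720 − 9p gives p = 146.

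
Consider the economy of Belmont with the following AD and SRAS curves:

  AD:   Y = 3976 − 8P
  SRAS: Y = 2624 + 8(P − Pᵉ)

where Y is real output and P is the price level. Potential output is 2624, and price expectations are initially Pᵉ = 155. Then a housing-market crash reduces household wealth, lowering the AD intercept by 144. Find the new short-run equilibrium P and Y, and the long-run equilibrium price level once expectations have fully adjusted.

Short run: P = 153, Y = 2608. Long run: P = 151.

AD shifts left: new AD is Y = 3832 − 8P. With Pᵉ = 155, SRAS is Y = 1384 + 8P.
Short run: 3832 − 8P = 1384 + 8P gives 2448 = 16P, so P = 153 and Y = 3832 − 8·153 = 2608.
Y = 2608 is below potential 2624; expectations adjust and SRAS shifts right until Y = 2624.
Long run: on the new AD curve, 2624 = 3832 − 8P gives P = 151.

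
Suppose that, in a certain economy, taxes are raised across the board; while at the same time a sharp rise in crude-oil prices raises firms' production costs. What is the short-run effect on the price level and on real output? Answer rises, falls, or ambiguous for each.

Price level: ambiguous; output: falls

The first event is a negative demand shock: AD shifts left, which by itself pushes P down and Y down.
The second is an adverse supply shock: SRAS shifts left, which by itself pushes P up and Y down.
The two shocks push P in opposite directions, so the effect on P is ambiguous. Both shocks push Y down, so Y falls.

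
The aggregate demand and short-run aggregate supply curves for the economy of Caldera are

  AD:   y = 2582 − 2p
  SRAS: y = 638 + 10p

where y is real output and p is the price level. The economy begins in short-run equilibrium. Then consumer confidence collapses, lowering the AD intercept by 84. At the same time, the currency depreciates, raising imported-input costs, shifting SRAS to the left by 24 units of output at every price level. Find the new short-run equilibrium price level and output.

After both shocks: AD is y = 2498 − 2p and SRAS is y = 614 + 10p.
Setting them equal: 1884 = 12p, so p = 157.
y = 2498 − 2·157 = 2184.

p = 157, y = 2184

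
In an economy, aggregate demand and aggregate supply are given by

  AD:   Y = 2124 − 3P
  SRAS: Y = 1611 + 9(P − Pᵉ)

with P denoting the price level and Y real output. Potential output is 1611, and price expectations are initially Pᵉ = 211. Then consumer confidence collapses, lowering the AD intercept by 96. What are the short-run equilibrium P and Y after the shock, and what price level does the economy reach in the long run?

AD shifts left: new AD is Y = 2028 − 3P. With Pᵉ = 211, SRAS is Y = 9P − 288.
Short run: 2028 − 3P = 9P − 288 gives 2316 = 12P, so P = 193 and Y = 2028 − 3·193 = 1449.
Y = 1449 is below potential 1611; expectations adjust and SRAS shifts right until Y = 1611.
Long run: on the new AD curve, 1611 = 2028 − 3P gives P = 139.

Short run: P = 193, Y = 1449. Long run: P = 139.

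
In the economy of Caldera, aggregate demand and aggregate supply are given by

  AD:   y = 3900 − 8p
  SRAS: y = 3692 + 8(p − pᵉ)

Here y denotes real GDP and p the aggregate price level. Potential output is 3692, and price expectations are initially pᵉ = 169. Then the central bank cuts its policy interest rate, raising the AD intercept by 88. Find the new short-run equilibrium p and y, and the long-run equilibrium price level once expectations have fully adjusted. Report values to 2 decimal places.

AD shifts right: new AD is y = 3988 − 8p. With pᵉ = 169, SRAS is y = 2340 + 8p.
Short run: 3988 − 8p = 2340 + 8p gives 1648 = 16p, so p = 103.00 and y = 3988 − 8p = 3164.00.
y = 3164.00 is below potential 3692; expectations adjust and SRAS shifts right until y = 3692.
Long run: on the new AD curve, 3692 = 3988 − 8p gives p = 37.00.

Short run: p = 103.00, y = 3164.00. Long run: p = 37.00.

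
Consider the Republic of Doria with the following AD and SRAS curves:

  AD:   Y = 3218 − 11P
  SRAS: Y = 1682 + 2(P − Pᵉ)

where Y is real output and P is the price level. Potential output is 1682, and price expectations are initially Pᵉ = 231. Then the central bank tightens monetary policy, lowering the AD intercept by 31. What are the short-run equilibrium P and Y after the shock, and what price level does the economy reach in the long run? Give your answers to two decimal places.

AD shifts left: new AD is Y = 3187 − 11P. With Pᵉ = 231, SRAS is Y = 1220 + 2P.
Short run: 3187 − 11P = 1220 + 2P gives 1967 = 13P, so P = 151.31 and Y = 3187 − 11P = 1522.62.
Y = 1522.62 is below potential 1682; expectations adjust and SRAS shifts right until Y = 1682.
Long run: on the new AD curve, 1682 = 3187 − 11P gives P = 136.82.

Short run: P = 151.31, Y = 1522.62. Long run: P = 136.82.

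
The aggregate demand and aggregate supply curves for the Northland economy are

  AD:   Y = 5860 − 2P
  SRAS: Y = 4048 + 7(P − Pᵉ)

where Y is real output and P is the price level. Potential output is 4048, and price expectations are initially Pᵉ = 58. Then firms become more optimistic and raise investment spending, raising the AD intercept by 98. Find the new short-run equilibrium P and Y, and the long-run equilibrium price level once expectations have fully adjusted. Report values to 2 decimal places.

Short run: P = 257.33, Y = 5443.33. Long run: P = 955.00.

AD shifts right: new AD is Y = 5958 − 2P. With Pᵉ = 58, SRAS is Y = 3642 + 7P.
Short run: 5958 − 2P = 3642 + 7P gives 2316 = 9P, so P = 257.33 and Y = 5958 − 2P = 5443.33.
Y = 5443.33 is above potential 4048; expectations adjust and SRAS shifts left until Y = 4048.
Long run: on the new AD curve, 4048 = 5958 − 2P gives P = 955.00.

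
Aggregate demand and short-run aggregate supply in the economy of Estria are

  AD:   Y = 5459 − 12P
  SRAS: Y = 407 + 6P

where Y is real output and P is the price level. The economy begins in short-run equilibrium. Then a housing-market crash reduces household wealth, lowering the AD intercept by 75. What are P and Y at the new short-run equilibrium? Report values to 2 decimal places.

P = 276.50, Y = 2066.00

This is a negative demand shock: AD shifts left.
New AD: Y = 5384 − 12P.
Set AD = SRAS: 5384 − 12P = 407 + 6P, so 4977 = 18P and P = 276.50.
Substituting into AD, Y = 2066.00.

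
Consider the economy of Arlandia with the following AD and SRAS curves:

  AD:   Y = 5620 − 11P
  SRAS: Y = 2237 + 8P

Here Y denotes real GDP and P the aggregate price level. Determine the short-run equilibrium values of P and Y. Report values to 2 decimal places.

P = 178.05, Y = 3661.42

Set AD = SRAS: 5620 − 11P = 2237 + 8P, so 3383 = 19P and P = 178.05.
Substituting into AD, Y = 5620 − 11P = 3661.42.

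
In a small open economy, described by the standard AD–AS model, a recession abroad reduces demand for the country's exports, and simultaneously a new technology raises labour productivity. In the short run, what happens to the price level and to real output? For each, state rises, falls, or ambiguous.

Price level: falls; output: ambiguous

The first event is a negative demand shock: AD shifts left, which by itself pushes P down and Y down.
The second is a favourable supply shock: SRAS shifts right, which by itself pushes P down and Y up.
Both shocks push P down, so P falls. The two shocks push Y in opposite directions, so the effect on Y is ambiguous.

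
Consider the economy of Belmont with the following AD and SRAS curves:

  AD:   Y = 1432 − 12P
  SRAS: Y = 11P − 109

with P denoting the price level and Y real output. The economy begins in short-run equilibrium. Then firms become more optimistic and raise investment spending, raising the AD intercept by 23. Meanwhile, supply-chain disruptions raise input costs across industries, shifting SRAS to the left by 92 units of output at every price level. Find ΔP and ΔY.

ΔP = +5, ΔY = -37

After both shocks: AD is Y = 1455 − 12P and SRAS is Y = 11P − 201.
Setting them equal: 1656 = 23P, so P = 72.
Y = 1455 − 12·72 = 591.
Initially P = 67, Y = 628, so ΔP = +5 and ΔY = -37.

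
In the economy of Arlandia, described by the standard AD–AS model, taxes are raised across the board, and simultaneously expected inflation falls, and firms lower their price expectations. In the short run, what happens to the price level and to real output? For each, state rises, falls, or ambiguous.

The first event is a negative demand shock: AD shifts left, which by itself pushes P down and Y down.
The second is a favourable supply shock: SRAS shifts right, which by itself pushes P down and Y up.
Both shocks push P down, so P falls. The two shocks push Y in opposite directions, so the effect on Y is ambiguous.

Price level: falls; output: ambiguous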